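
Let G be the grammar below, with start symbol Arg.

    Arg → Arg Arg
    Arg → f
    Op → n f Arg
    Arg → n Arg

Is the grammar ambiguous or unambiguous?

Ambiguous

Witness: f f f

Derivation 1: Arg ⇒ Arg Arg ⇒ Arg Arg Arg ⇒ f Arg Arg ⇒ f f Arg ⇒ f f f
Derivation 2: Arg ⇒ Arg Arg ⇒ f Arg ⇒ f Arg Arg ⇒ f f Arg ⇒ f f f

Two distinct leftmost derivations for the same string.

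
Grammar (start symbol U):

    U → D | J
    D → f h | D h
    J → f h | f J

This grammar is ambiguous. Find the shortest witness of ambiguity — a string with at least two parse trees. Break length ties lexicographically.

length 2: f h has 2 parse trees

Two derivations of f h:
  U ⇒ D ⇒ f h
  U ⇒ J ⇒ f h

f h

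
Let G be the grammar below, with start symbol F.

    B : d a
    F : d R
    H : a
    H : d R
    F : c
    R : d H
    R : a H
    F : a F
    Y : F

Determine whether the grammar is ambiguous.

Unambiguous

(Y, B are unreachable from F, so their rules don't affect L(F).) Each reachable nonterminal has at most one production per leading terminal, and all productions are right-linear; the derivation is determined token-by-token.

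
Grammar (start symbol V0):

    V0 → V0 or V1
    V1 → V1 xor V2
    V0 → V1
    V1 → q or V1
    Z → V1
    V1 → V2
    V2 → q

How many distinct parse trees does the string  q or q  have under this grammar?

Parse trees for q or q:
  [V0 [V0 [V1 [V2 q]]] or [V1 [V2 q]]]
  [V0 [V1 q or [V1 [V2 q]]]]

2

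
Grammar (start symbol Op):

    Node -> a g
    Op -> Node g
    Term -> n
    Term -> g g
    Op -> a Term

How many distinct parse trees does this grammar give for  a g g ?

2

Parse trees for a g g:
  [Op [Node a g] g]
  [Op a [Term g g]]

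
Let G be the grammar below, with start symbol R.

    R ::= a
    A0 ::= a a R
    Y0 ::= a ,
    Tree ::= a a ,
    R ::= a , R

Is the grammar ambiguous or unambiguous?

Unambiguous

Only R is reachable from R; ignoring the rest: The reachable grammar is A → atom sep A | atom. Each atom is followed by either the separator (recurse) or end-of-string (stop) — no choice point.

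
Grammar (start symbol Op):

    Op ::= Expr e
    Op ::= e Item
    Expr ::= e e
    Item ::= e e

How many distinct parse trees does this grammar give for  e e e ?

Parse trees for e e e:
  [Op [Expr e e] e]
  [Op e [Item e e]]

2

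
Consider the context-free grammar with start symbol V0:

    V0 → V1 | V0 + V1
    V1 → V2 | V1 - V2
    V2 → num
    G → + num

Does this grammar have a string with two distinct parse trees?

Only V0, V1, V2 are reachable from V0; ignoring the rest: The grammar is stratified — V0 handles '+' (left-recursive), V1 handles '-', V2 atoms. Each operator has a fixed associativity and precedence level, so every string has one parse.

Unambiguous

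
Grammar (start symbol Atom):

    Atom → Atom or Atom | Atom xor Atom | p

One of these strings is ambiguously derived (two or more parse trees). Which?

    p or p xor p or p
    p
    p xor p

p or p xor p or p

p or p xor p or p: 5 trees
p: 1 tree
p xor p: 1 tree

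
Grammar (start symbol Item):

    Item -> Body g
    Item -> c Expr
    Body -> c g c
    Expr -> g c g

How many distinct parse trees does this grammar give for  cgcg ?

2

Parse trees for cgcg:
  [Item [Body c g c] g]
  [Item c [Expr g c g]]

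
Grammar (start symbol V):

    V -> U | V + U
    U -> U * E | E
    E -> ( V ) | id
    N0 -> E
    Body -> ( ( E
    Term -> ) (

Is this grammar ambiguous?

Only V, U, E are reachable from V; ignoring the rest: V → V + U | U  ;  U → U * E | E  — a left-associative chain with E at the bottom. Each string factors uniquely by precedence.

Unambiguous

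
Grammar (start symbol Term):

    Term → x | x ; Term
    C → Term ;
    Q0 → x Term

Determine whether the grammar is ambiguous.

Only Term is reachable from Term; ignoring the rest: Right-recursive list with a separator: after each atom, whether the separator follows determines the rule. One parse per string.

Unambiguous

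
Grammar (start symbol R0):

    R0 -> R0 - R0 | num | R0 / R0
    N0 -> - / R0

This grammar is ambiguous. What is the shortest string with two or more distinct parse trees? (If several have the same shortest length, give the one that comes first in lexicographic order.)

length 1: no string has ≥2 trees
length 3: no string has ≥2 trees
length 5: num - num - num has 2 parse trees

Two derivations of num - num - num:
  R0 ⇒ R0 - R0 ⇒ R0 - R0 - R0 ⇒ num - R0 - R0 ⇒ num - num - R0 ⇒ num - num - num
  R0 ⇒ R0 - R0 ⇒ num - R0 ⇒ num - R0 - R0 ⇒ num - num - R0 ⇒ num - num - num

num - num - num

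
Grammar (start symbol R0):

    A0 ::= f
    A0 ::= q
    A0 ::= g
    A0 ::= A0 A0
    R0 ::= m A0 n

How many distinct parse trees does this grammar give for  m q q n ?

1

Parse trees for m q q n:
  [R0 m [A0 [A0 q] [A0 q]] n]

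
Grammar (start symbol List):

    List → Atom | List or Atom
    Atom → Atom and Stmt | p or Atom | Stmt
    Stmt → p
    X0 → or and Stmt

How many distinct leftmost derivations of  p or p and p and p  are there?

4

Parse trees for p or p and p and p:
  [List [Atom [Atom [Atom p or [Atom [Stmt p]]] and [Stmt p]] and [Stmt p]]]
  [List [Atom [Atom p or [Atom [Atom [Stmt p]] and [Stmt p]]] and [Stmt p]]]
  [List [Atom p or [Atom [Atom [Atom [Stmt p]] and [Stmt p]] and [Stmt p]]]]
  [List [List [Atom [Stmt p]]] or [Atom [Atom [Atom [Stmt p]] and [Stmt p]] and [Stmt p]]]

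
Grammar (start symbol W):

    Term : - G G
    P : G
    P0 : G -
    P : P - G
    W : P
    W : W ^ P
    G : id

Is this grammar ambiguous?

(Term, P0 are unreachable from W, so their rules don't affect L(W).) The grammar is stratified — W handles '^' (left-recursive), P handles '-', G atoms. Each operator has a fixed associativity and precedence level, so every string has one parse.

Unambiguous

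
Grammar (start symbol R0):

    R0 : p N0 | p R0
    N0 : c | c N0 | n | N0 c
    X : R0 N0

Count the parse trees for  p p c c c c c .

16

Parse trees for p p c c c c c (showing first 6 of 16):
  [R0 p [R0 p [N0 c [N0 c [N0 c [N0 c [N0 c]]]]]]]
  [R0 p [R0 p [N0 c [N0 c [N0 c [N0 [N0 c] c]]]]]]
  [R0 p [R0 p [N0 c [N0 c [N0 [N0 c [N0 c]] c]]]]]
  [R0 p [R0 p [N0 c [N0 c [N0 [N0 [N0 c] c] c]]]]]
  [R0 p [R0 p [N0 c [N0 [N0 c [N0 c [N0 c]]] c]]]]
  [R0 p [R0 p [N0 c [N0 [N0 c [N0 [N0 c] c]] c]]]]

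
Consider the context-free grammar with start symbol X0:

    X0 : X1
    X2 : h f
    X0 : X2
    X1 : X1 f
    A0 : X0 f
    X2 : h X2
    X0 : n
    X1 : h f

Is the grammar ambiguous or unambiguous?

Witness: h f

Derivation 1: X0 ⇒ X1 ⇒ h f
Derivation 2: X0 ⇒ X2 ⇒ h f

Two distinct leftmost derivations for the same string.

Ambiguous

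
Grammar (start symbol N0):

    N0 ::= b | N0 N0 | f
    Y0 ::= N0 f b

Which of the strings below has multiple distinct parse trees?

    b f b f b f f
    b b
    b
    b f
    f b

b f b f b f f

b f b f b f f: 132 trees
b b: 1 tree
b: 1 tree
b f: 1 tree
f b: 1 tree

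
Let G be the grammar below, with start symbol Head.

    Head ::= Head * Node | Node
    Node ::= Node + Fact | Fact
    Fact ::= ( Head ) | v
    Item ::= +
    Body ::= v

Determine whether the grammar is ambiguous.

Only Head, Node, Fact are reachable from Head; ignoring the rest: The grammar is stratified — Head handles '*' (left-recursive), Node handles '+', Fact atoms. Each operator has a fixed associativity and precedence level, so every string has one parse.

Unambiguous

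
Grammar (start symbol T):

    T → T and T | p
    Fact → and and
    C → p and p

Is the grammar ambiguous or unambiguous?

Witness: p and p and p

Derivation 1: T ⇒ T and T ⇒ T and T and T ⇒ p and T and T ⇒ p and p and T ⇒ p and p and p
Derivation 2: T ⇒ T and T ⇒ p and T ⇒ p and T and T ⇒ p and p and T ⇒ p and p and p

Two distinct leftmost derivations for the same string.

Ambiguous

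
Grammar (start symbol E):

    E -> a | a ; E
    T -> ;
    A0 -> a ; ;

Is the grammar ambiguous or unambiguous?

Unambiguous

Only E is reachable from E; ignoring the rest: The reachable grammar is A → atom sep A | atom. Each atom is followed by either the separator (recurse) or end-of-string (stop) — no choice point.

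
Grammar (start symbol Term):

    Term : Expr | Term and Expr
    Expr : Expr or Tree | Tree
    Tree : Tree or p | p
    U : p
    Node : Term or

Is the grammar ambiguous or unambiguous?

Ambiguous

Witness: p or p

Derivation 1: Term ⇒ Expr ⇒ Expr or Tree ⇒ Tree or Tree ⇒ p or Tree ⇒ p or p
Derivation 2: Term ⇒ Expr ⇒ Tree ⇒ Tree or p ⇒ p or p

Two distinct leftmost derivations for the same string.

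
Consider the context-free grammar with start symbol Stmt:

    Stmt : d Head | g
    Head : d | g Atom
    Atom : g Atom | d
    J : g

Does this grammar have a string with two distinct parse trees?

Only Stmt, Head, Atom are reachable from Stmt; ignoring the rest: Restricted to the reachable nonterminals, every rule has the form A → t or A → t B, and no two rules for the same A share a first terminal. The grammar encodes a DFA — one run per string.

Unambiguous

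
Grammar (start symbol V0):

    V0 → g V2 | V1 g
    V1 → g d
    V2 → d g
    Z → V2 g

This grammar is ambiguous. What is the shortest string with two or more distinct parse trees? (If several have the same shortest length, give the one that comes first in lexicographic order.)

g d g

length 3: g d g has 2 parse trees

Two derivations of g d g:
  V0 ⇒ g V2 ⇒ g d g
  V0 ⇒ V1 g ⇒ g d g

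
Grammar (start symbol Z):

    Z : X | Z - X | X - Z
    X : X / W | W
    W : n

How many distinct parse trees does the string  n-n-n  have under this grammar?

Parse trees for n-n-n:
  [Z [Z [Z [X [W n]]] - [X [W n]]] - [X [W n]]]
  [Z [Z [X [W n]] - [Z [X [W n]]]] - [X [W n]]]
  [Z [X [W n]] - [Z [Z [X [W n]]] - [X [W n]]]]
  [Z [X [W n]] - [Z [X [W n]] - [Z [X [W n]]]]]

4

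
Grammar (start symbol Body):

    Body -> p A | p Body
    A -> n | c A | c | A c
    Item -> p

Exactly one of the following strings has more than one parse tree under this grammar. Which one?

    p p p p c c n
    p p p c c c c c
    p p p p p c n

p p p c c c c c

p p p p c c n: 1 tree
p p p c c c c c: 16 trees
p p p p p c n: 1 tree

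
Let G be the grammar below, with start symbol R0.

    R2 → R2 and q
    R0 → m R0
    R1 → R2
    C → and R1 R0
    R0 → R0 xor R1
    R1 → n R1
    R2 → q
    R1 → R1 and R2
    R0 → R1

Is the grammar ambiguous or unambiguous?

Ambiguous

Witness: q and q

Derivation 1: R0 ⇒ R1 ⇒ R2 ⇒ R2 and q ⇒ q and q
Derivation 2: R0 ⇒ R1 ⇒ R1 and R2 ⇒ R2 and R2 ⇒ q and R2 ⇒ q and q

Two distinct leftmost derivations for the same string.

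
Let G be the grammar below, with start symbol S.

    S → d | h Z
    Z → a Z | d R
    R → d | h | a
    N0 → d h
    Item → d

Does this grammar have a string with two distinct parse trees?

(N0, Item are unreachable from S, so their rules don't affect L(S).) The reachable rules are right-linear with at most one rule per (nonterminal, next-terminal) pair. Each input token forces the next rule, so parsing is deterministic.

Unambiguous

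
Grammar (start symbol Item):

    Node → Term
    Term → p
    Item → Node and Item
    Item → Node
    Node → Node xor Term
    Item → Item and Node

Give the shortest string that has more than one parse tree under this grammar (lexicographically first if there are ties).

length 1: no string has ≥2 trees
length 3: p and p has 2 parse trees

Two derivations of p and p:
  Item ⇒ Node and Item ⇒ Term and Item ⇒ p and Item ⇒ p and Node ⇒ p and Term ⇒ p and p
  Item ⇒ Item and Node ⇒ Node and Node ⇒ Term and Node ⇒ p and Node ⇒ p and Term ⇒ p and p

p and p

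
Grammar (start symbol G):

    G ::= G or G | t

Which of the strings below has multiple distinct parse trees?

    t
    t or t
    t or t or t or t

t: 1 tree
t or t: 1 tree
t or t or t or t: 5 trees

t or t or t or t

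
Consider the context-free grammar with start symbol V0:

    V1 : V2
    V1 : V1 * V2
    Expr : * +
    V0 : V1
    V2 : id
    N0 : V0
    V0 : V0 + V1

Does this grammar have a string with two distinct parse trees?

Only V0, V1, V2 are reachable from V0; ignoring the rest: This is a standard precedence ladder (V0 over V1 over V2), with each level left-recursive on its own operator ('+' at V0, '*' at V1). That structure is LR(1), hence unambiguous.

Unambiguous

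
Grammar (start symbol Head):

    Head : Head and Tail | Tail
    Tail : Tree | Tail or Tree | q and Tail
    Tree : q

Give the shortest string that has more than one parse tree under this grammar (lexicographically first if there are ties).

q and q

length 1: no string has ≥2 trees
length 3: q and q has 2 parse trees

Two derivations of q and q:
  Head ⇒ Head and Tail ⇒ Tail and Tail ⇒ Tree and Tail ⇒ q and Tail ⇒ q and Tree ⇒ q and q
  Head ⇒ Tail ⇒ q and Tail ⇒ q and Tree ⇒ q and q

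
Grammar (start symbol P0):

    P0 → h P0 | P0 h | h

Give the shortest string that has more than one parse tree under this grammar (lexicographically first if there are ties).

length 1: no string has ≥2 trees
length 2: h h has 2 parse trees

Two derivations of h h:
  P0 ⇒ h P0 ⇒ h h
  P0 ⇒ P0 h ⇒ h h

h h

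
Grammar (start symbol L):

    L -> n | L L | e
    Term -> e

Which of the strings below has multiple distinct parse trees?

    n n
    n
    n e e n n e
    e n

n n: 1 tree
n: 1 tree
n e e n n e: 42 trees
e n: 1 tree

n e e n n e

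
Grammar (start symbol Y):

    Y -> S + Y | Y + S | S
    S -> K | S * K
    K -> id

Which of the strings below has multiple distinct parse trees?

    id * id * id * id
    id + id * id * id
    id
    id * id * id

id * id * id * id: 1 tree
id + id * id * id: 2 trees
id: 1 tree
id * id * id: 1 tree

id + id * id * id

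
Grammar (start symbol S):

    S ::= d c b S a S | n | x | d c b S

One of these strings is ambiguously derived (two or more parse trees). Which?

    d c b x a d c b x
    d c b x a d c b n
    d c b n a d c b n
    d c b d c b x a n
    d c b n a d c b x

d c b d c b x a n

d c b x a d c b x: 1 tree
d c b x a d c b n: 1 tree
d c b n a d c b n: 1 tree
d c b d c b x a n: 2 trees
d c b n a d c b x: 1 tree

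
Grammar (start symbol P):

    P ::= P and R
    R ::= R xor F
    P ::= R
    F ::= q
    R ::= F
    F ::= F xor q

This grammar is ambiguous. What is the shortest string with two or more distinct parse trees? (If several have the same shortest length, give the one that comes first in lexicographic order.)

q xor q

length 1: no string has ≥2 trees
length 3: q xor q has 2 parse trees

Two derivations of q xor q:
  P ⇒ R ⇒ R xor F ⇒ F xor F ⇒ q xor F ⇒ q xor q
  P ⇒ R ⇒ F ⇒ F xor q ⇒ q xor q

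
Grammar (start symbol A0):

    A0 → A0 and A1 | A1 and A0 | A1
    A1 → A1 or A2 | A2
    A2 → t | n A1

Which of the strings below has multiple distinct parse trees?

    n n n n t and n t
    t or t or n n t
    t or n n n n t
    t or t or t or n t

n n n n t and n t: 2 trees
t or t or n n t: 1 tree
t or n n n n t: 1 tree
t or t or t or n t: 1 tree

n n n n t and n t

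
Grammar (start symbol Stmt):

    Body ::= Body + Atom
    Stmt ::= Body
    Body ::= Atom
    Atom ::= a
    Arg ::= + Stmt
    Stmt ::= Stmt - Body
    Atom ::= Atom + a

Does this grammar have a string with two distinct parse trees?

Ambiguous

Witness: a + a

Derivation 1: Stmt ⇒ Body ⇒ Body + Atom ⇒ Atom + Atom ⇒ a + Atom ⇒ a + a
Derivation 2: Stmt ⇒ Body ⇒ Atom ⇒ Atom + a ⇒ a + a

Two distinct leftmost derivations for the same string.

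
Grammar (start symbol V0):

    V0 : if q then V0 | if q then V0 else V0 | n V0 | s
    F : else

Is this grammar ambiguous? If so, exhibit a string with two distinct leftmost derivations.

Witness: if q then if q then s else s

Derivation 1: V0 ⇒ if q then V0 ⇒ if q then if q then V0 else V0 ⇒ if q then if q then s else V0 ⇒ if q then if q then s else s
Derivation 2: V0 ⇒ if q then V0 else V0 ⇒ if q then if q then V0 else V0 ⇒ if q then if q then s else V0 ⇒ if q then if q then s else s

Two distinct leftmost derivations for the same string.

Ambiguous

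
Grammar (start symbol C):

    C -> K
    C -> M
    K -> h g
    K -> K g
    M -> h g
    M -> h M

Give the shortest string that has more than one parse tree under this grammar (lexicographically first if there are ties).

length 2: h g has 2 parse trees

Two derivations of h g:
  C ⇒ K ⇒ h g
  C ⇒ M ⇒ h g

h g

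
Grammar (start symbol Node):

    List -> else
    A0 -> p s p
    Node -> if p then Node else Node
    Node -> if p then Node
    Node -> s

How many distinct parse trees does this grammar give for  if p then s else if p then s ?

Parse trees for if p then s else if p then s:
  [Node if p then [Node s] else [Node if p then [Node s]]]

1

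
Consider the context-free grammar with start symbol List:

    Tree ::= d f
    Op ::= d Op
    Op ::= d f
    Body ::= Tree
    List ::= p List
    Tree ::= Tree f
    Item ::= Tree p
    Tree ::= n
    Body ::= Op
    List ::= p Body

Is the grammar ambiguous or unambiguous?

Ambiguous

Witness: p d f

Derivation 1: List ⇒ p Body ⇒ p Tree ⇒ p d f
Derivation 2: List ⇒ p Body ⇒ p Op ⇒ p d f

Two distinct leftmost derivations for the same string.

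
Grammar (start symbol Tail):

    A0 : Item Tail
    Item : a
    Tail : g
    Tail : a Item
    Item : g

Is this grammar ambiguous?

Unambiguous

(A0 is unreachable from Tail, so its rules don't affect L(Tail).) The reachable rules are right-linear with at most one rule per (nonterminal, next-terminal) pair. Each input token forces the next rule, so parsing is deterministic.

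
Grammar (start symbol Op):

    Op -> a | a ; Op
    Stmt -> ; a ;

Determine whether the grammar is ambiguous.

Unambiguous

(Stmt is unreachable from Op, so its rules don't affect L(Op).) Right-recursive list with a separator: after each atom, whether the separator follows determines the rule. One parse per string.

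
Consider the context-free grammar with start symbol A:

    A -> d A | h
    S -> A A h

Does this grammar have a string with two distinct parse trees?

Unambiguous

Only A is reachable from A; ignoring the rest: Restricted to the reachable nonterminals, every rule has the form A → t or A → t B, and no two rules for the same A share a first terminal. The grammar encodes a DFA — one run per string.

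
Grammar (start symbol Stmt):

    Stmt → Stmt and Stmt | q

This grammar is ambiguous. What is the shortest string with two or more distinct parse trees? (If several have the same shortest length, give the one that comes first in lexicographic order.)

q and q and q

length 1: no string has ≥2 trees
length 3: no string has ≥2 trees
length 5: q and q and q has 2 parse trees

Two derivations of q and q and q:
  Stmt ⇒ Stmt and Stmt ⇒ Stmt and Stmt and Stmt ⇒ q and Stmt and Stmt ⇒ q and q and Stmt ⇒ q and q and q
  Stmt ⇒ Stmt and Stmt ⇒ q and Stmt ⇒ q and Stmt and Stmt ⇒ q and q and Stmt ⇒ q and q and q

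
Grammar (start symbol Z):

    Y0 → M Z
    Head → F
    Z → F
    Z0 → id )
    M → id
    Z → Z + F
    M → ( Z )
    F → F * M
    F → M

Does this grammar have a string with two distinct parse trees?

Unambiguous

(Z0, Head, Y0 are unreachable from Z, so their rules don't affect L(Z).) Z → Z + F | F  ;  F → F * M | M  — a left-associative chain with M at the bottom. Each string factors uniquely by precedence.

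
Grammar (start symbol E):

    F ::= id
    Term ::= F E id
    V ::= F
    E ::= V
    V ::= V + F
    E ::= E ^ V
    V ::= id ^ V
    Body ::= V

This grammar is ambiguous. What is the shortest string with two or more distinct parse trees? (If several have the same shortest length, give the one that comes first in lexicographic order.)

id ^ id

length 1: no string has ≥2 trees
length 3: id ^ id has 2 parse trees

Two derivations of id ^ id:
  E ⇒ V ⇒ id ^ V ⇒ id ^ F ⇒ id ^ id
  E ⇒ E ^ V ⇒ V ^ V ⇒ F ^ V ⇒ id ^ V ⇒ id ^ F ⇒ id ^ id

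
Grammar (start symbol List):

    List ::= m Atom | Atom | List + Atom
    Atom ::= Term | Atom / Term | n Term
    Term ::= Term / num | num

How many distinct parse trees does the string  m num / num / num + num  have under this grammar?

Parse trees for m num / num / num + num:
  [List [List m [Atom [Term [Term [Term num] / num] / num]]] + [Atom [Term num]]]
  [List [List m [Atom [Atom [Term num]] / [Term [Term num] / num]]] + [Atom [Term num]]]
  [List [List m [Atom [Atom [Term [Term num] / num]] / [Term num]]] + [Atom [Term num]]]
  [List [List m [Atom [Atom [Atom [Term num]] / [Term num]] / [Term num]]] + [Atom [Term num]]]

4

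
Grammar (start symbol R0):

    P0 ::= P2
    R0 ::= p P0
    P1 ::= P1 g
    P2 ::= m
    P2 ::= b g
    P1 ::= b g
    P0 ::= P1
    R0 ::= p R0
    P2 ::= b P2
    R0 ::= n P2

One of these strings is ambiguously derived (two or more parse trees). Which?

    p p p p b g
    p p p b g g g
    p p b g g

p p p p b g: 2 trees
p p p b g g g: 1 tree
p p b g g: 1 tree

p p p p b g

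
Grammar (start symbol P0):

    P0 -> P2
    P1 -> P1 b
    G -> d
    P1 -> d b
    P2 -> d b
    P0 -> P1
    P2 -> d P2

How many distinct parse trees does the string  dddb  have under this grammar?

1

Parse trees for dddb:
  [P0 [P2 d [P2 d [P2 d b]]]]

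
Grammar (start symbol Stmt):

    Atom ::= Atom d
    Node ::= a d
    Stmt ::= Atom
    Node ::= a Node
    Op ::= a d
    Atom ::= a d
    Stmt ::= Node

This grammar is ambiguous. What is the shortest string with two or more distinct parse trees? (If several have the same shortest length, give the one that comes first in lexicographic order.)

length 2: a d has 2 parse trees

Two derivations of a d:
  Stmt ⇒ Atom ⇒ a d
  Stmt ⇒ Node ⇒ a d

a d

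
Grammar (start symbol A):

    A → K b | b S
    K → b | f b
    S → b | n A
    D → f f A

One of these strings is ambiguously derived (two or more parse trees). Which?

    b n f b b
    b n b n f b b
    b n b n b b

b n b n b b

b n f b b: 1 tree
b n b n f b b: 1 tree
b n b n b b: 2 trees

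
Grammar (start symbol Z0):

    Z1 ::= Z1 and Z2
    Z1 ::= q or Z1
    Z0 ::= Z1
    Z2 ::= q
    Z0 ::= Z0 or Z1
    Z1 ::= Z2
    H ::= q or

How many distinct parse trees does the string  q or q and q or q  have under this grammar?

3

Parse trees for q or q and q or q:
  [Z0 [Z0 [Z1 [Z1 q or [Z1 [Z2 q]]] and [Z2 q]]] or [Z1 [Z2 q]]]
  [Z0 [Z0 [Z1 q or [Z1 [Z1 [Z2 q]] and [Z2 q]]]] or [Z1 [Z2 q]]]
  [Z0 [Z0 [Z0 [Z1 [Z2 q]]] or [Z1 [Z1 [Z2 q]] and [Z2 q]]] or [Z1 [Z2 q]]]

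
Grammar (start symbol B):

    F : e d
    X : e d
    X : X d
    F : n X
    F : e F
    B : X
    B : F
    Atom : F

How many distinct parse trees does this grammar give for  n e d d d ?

Parse trees for n e d d d:
  [B [F n [X [X [X e d] d] d]]]

1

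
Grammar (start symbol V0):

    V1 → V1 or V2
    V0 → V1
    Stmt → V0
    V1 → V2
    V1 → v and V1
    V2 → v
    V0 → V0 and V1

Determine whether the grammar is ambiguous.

Ambiguous

Witness: v and v

Derivation 1: V0 ⇒ V1 ⇒ v and V1 ⇒ v and V2 ⇒ v and v
Derivation 2: V0 ⇒ V0 and V1 ⇒ V1 and V1 ⇒ V2 and V1 ⇒ v and V1 ⇒ v and V2 ⇒ v and v

Two distinct leftmost derivations for the same string.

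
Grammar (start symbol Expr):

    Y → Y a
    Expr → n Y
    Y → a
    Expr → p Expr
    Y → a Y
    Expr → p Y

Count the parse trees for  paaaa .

8

Parse trees for paaaa:
  [Expr p [Y [Y [Y [Y a] a] a] a]]
  [Expr p [Y [Y [Y a [Y a]] a] a]]
  [Expr p [Y [Y a [Y [Y a] a]] a]]
  [Expr p [Y [Y a [Y a [Y a]]] a]]
  [Expr p [Y a [Y [Y [Y a] a] a]]]
  [Expr p [Y a [Y [Y a [Y a]] a]]]
  [Expr p [Y a [Y a [Y [Y a] a]]]]
  [Expr p [Y a [Y a [Y a [Y a]]]]]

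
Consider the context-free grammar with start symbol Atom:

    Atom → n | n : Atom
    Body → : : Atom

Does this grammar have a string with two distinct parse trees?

Only Atom is reachable from Atom; ignoring the rest: Right-recursive list with a separator: after each atom, whether the separator follows determines the rule. One parse per string.

Unambiguous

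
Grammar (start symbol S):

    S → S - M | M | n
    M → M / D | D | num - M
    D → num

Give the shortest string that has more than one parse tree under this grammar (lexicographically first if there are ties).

num - num

length 1: no string has ≥2 trees
length 3: num - num has 2 parse trees

Two derivations of num - num:
  S ⇒ S - M ⇒ M - M ⇒ D - M ⇒ num - M ⇒ num - D ⇒ num - num
  S ⇒ M ⇒ num - M ⇒ num - D ⇒ num - num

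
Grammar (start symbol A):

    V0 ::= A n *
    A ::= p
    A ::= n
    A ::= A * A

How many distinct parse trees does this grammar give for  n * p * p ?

2

Parse trees for n * p * p:
  [A [A n] * [A [A p] * [A p]]]
  [A [A [A n] * [A p]] * [A p]]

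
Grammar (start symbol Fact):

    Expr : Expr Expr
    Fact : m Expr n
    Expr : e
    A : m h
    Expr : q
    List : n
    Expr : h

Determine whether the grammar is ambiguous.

Witness: m e e e n

Derivation 1: Fact ⇒ m Expr n ⇒ m Expr Expr n ⇒ m Expr Expr Expr n ⇒ m e Expr Expr n ⇒ m e e Expr n ⇒ m e e e n
Derivation 2: Fact ⇒ m Expr n ⇒ m Expr Expr n ⇒ m e Expr n ⇒ m e Expr Expr n ⇒ m e e Expr n ⇒ m e e e n

Two distinct leftmost derivations for the same string.

Ambiguous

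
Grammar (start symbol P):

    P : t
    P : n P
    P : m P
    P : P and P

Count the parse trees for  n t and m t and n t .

Parse trees for n t and m t and n t:
  [P n [P [P t] and [P m [P [P t] and [P n [P t]]]]]]
  [P n [P [P t] and [P [P m [P t]] and [P n [P t]]]]]
  [P n [P [P [P t] and [P m [P t]]] and [P n [P t]]]]
  [P [P n [P t]] and [P m [P [P t] and [P n [P t]]]]]
  [P [P n [P t]] and [P [P m [P t]] and [P n [P t]]]]
  [P [P n [P [P t] and [P m [P t]]]] and [P n [P t]]]
  [P [P [P n [P t]] and [P m [P t]]] and [P n [P t]]]

7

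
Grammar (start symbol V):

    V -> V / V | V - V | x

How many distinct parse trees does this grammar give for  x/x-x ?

Parse trees for x/x-x:
  [V [V x] / [V [V x] - [V x]]]
  [V [V [V x] / [V x]] - [V x]]

2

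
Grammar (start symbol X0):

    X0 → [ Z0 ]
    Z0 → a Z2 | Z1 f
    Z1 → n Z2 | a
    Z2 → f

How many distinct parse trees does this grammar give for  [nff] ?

Parse trees for [nff]:
  [X0 [ [Z0 [Z1 n [Z2 f]] f] ]]

1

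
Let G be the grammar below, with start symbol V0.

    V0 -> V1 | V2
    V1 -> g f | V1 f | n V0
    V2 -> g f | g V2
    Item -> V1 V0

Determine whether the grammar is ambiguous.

Ambiguous

Witness: g f

Derivation 1: V0 ⇒ V1 ⇒ g f
Derivation 2: V0 ⇒ V2 ⇒ g f

Two distinct leftmost derivations for the same string.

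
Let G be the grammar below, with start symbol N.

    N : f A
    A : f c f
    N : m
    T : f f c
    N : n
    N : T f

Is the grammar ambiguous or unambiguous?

Witness: f f c f

Derivation 1: N ⇒ f A ⇒ f f c f
Derivation 2: N ⇒ T f ⇒ f f c f

Two distinct leftmost derivations for the same string.

Ambiguous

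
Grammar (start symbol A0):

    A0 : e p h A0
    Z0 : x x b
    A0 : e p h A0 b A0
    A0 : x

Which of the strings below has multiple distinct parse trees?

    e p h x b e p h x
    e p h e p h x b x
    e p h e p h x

e p h e p h x b x

e p h x b e p h x: 1 tree
e p h e p h x b x: 2 trees
e p h e p h x: 1 tree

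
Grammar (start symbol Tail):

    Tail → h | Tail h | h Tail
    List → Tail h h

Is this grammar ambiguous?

Witness: h h

Derivation 1: Tail ⇒ Tail h ⇒ h h
Derivation 2: Tail ⇒ h Tail ⇒ h h

Two distinct leftmost derivations for the same string.

Ambiguous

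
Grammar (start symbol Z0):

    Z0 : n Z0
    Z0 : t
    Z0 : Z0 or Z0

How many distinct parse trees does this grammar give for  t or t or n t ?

2

Parse trees for t or t or n t:
  [Z0 [Z0 t] or [Z0 [Z0 t] or [Z0 n [Z0 t]]]]
  [Z0 [Z0 [Z0 t] or [Z0 t]] or [Z0 n [Z0 t]]]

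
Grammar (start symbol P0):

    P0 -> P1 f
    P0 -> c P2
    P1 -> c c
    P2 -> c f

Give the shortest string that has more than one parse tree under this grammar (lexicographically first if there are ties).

c c f

length 3: c c f has 2 parse trees

Two derivations of c c f:
  P0 ⇒ P1 f ⇒ c c f
  P0 ⇒ c P2 ⇒ c c f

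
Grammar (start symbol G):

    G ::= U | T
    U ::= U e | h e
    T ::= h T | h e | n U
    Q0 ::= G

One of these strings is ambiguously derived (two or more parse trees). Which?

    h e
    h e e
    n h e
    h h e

h e: 2 trees
h e e: 1 tree
n h e: 1 tree
h h e: 1 tree

h e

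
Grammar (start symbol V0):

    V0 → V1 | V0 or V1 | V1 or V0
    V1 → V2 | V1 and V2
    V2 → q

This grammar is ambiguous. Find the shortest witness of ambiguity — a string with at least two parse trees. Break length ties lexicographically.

length 1: no string has ≥2 trees
length 3: q or q has 2 parse trees

Two derivations of q or q:
  V0 ⇒ V0 or V1 ⇒ V1 or V1 ⇒ V2 or V1 ⇒ q or V1 ⇒ q or V2 ⇒ q or q
  V0 ⇒ V1 or V0 ⇒ V2 or V0 ⇒ q or V0 ⇒ q or V1 ⇒ q or V2 ⇒ q or q

q or q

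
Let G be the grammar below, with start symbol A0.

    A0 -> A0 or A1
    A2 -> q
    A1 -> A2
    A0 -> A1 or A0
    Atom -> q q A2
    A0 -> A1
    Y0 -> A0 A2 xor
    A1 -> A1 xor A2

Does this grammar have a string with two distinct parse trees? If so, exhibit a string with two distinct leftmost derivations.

Ambiguous

Witness: q or q

Derivation 1: A0 ⇒ A0 or A1 ⇒ A1 or A1 ⇒ A2 or A1 ⇒ q or A1 ⇒ q or A2 ⇒ q or q
Derivation 2: A0 ⇒ A1 or A0 ⇒ A2 or A0 ⇒ q or A0 ⇒ q or A1 ⇒ q or A2 ⇒ q or q

Two distinct leftmost derivations for the same string.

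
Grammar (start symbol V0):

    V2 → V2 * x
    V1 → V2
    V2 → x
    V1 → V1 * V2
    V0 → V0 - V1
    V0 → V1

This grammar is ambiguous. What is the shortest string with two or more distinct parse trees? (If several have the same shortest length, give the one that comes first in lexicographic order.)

length 1: no string has ≥2 trees
length 3: x * x has 2 parse trees

Two derivations of x * x:
  V0 ⇒ V1 ⇒ V2 ⇒ V2 * x ⇒ x * x
  V0 ⇒ V1 ⇒ V1 * V2 ⇒ V2 * V2 ⇒ x * V2 ⇒ x * x

x * x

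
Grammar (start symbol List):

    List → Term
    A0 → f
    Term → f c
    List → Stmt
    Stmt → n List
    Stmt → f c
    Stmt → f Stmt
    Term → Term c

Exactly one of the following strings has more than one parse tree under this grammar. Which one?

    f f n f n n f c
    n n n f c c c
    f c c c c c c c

f f n f n n f c

f f n f n n f c: 2 trees
n n n f c c c: 1 tree
f c c c c c c c: 1 tree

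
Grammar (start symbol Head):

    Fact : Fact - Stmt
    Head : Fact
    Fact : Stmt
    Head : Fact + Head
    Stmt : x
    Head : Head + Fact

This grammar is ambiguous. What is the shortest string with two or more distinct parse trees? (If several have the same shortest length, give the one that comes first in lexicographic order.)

x + x

length 1: no string has ≥2 trees
length 3: x + x has 2 parse trees

Two derivations of x + x:
  Head ⇒ Fact + Head ⇒ Stmt + Head ⇒ x + Head ⇒ x + Fact ⇒ x + Stmt ⇒ x + x
  Head ⇒ Head + Fact ⇒ Fact + Fact ⇒ Stmt + Fact ⇒ x + Fact ⇒ x + Stmt ⇒ x + x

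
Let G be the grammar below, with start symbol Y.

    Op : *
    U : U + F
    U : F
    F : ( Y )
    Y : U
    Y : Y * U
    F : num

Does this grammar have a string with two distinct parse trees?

Unambiguous

(Op is unreachable from Y, so its rules don't affect L(Y).) The grammar is stratified — Y handles '*' (left-recursive), U handles '+', F atoms. Each operator has a fixed associativity and precedence level, so every string has one parse.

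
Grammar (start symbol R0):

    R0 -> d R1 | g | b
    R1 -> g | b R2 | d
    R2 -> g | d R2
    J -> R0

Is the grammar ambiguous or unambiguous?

Only R0, R1, R2 are reachable from R0; ignoring the rest: Each reachable nonterminal has at most one production per leading terminal, and all productions are right-linear; the derivation is determined token-by-token.

Unambiguous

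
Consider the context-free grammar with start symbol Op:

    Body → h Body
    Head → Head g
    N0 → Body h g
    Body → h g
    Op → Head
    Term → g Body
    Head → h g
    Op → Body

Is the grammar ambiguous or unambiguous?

Ambiguous

Witness: h g

Derivation 1: Op ⇒ Head ⇒ h g
Derivation 2: Op ⇒ Body ⇒ h g

Two distinct leftmost derivations for the same string.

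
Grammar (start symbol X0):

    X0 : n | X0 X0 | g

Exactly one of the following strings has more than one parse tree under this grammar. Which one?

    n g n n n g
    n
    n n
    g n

n g n n n g

n g n n n g: 42 trees
n: 1 tree
n n: 1 tree
g n: 1 tree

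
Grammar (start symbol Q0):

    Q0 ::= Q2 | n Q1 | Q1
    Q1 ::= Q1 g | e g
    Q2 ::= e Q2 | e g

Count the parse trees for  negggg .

1

Parse trees for negggg:
  [Q0 n [Q1 [Q1 [Q1 [Q1 e g] g] g] g]]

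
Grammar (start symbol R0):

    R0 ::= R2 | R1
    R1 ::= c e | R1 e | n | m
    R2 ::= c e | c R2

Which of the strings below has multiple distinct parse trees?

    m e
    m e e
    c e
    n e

c e

m e: 1 tree
m e e: 1 tree
c e: 2 trees
n e: 1 tree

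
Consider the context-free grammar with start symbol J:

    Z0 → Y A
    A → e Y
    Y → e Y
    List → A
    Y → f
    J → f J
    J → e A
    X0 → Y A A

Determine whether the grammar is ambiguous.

Unambiguous

Only J, A, Y are reachable from J; ignoring the rest: Restricted to the reachable nonterminals, every rule has the form A → t or A → t B, and no two rules for the same A share a first terminal. The grammar encodes a DFA — one run per string.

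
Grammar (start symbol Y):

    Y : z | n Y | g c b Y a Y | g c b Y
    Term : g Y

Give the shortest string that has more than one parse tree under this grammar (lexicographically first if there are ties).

length 1: no string has ≥2 trees
length 2: no string has ≥2 trees
length 3: no string has ≥2 trees
length 4: no string has ≥2 trees
length 5: no string has ≥2 trees
length 6: no string has ≥2 trees
length 7: no string has ≥2 trees
length 8: no string has ≥2 trees
length 9: g c b g c b z a z has 2 parse trees

Two derivations of g c b g c b z a z:
  Y ⇒ g c b Y a Y ⇒ g c b g c b Y a Y ⇒ g c b g c b z a Y ⇒ g c b g c b z a z
  Y ⇒ g c b Y ⇒ g c b g c b Y a Y ⇒ g c b g c b z a Y ⇒ g c b g c b z a z

g c b g c b z a z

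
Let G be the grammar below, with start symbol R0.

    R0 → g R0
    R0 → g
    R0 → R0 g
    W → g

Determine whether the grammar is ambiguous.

Ambiguous

Witness: g g

Derivation 1: R0 ⇒ g R0 ⇒ g g
Derivation 2: R0 ⇒ R0 g ⇒ g g

Two distinct leftmost derivations for the same string.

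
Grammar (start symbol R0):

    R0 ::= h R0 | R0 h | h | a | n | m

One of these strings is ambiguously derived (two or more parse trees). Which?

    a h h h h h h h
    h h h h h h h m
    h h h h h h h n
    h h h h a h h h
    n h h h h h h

h h h h a h h h

a h h h h h h h: 1 tree
h h h h h h h m: 1 tree
h h h h h h h n: 1 tree
h h h h a h h h: 35 trees
n h h h h h h: 1 tree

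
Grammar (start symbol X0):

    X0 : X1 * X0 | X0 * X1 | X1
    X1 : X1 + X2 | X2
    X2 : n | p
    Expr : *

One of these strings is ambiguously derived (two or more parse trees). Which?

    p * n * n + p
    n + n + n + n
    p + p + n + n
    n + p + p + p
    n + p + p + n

p * n * n + p: 4 trees
n + n + n + n: 1 tree
p + p + n + n: 1 tree
n + p + p + p: 1 tree
n + p + p + n: 1 tree

p * n * n + p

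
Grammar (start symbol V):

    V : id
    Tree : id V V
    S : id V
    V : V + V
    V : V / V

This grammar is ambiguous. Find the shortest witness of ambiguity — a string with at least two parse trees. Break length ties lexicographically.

length 1: no string has ≥2 trees
length 3: no string has ≥2 trees
length 5: id + id + id has 2 parse trees

Two derivations of id + id + id:
  V ⇒ V + V ⇒ id + V ⇒ id + V + V ⇒ id + id + V ⇒ id + id + id
  V ⇒ V + V ⇒ V + V + V ⇒ id + V + V ⇒ id + id + V ⇒ id + id + id

id + id + id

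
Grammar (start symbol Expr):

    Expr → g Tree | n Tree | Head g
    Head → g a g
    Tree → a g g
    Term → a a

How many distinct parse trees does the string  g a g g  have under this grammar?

2

Parse trees for g a g g:
  [Expr g [Tree a g g]]
  [Expr [Head g a g] g]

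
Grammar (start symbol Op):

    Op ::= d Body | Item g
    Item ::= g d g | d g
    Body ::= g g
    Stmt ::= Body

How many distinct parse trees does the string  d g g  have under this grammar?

Parse trees for d g g:
  [Op d [Body g g]]
  [Op [Item d g] g]

2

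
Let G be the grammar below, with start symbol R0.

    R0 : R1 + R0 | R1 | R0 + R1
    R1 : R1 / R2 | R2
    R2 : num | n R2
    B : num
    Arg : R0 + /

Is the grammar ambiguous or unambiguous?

Witness: num + num

Derivation 1: R0 ⇒ R1 + R0 ⇒ R2 + R0 ⇒ num + R0 ⇒ num + R1 ⇒ num + R2 ⇒ num + num
Derivation 2: R0 ⇒ R0 + R1 ⇒ R1 + R1 ⇒ R2 + R1 ⇒ num + R1 ⇒ num + R2 ⇒ num + num

Two distinct leftmost derivations for the same string.

Ambiguous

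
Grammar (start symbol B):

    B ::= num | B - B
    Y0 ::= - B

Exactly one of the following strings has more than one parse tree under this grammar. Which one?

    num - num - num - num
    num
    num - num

num - num - num - num: 5 trees
num: 1 tree
num - num: 1 tree

num - num - num - num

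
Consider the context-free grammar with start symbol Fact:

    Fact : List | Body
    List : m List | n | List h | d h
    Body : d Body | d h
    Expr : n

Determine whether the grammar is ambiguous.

Witness: d h

Derivation 1: Fact ⇒ List ⇒ d h
Derivation 2: Fact ⇒ Body ⇒ d h

Two distinct leftmost derivations for the same string.

Ambiguous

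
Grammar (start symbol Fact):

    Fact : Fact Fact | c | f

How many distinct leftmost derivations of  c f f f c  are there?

Parse trees for c f f f c (showing first 6 of 14):
  [Fact [Fact c] [Fact [Fact f] [Fact [Fact f] [Fact [Fact f] [Fact c]]]]]
  [Fact [Fact c] [Fact [Fact f] [Fact [Fact [Fact f] [Fact f]] [Fact c]]]]
  [Fact [Fact c] [Fact [Fact [Fact f] [Fact f]] [Fact [Fact f] [Fact c]]]]
  [Fact [Fact c] [Fact [Fact [Fact f] [Fact [Fact f] [Fact f]]] [Fact c]]]
  [Fact [Fact c] [Fact [Fact [Fact [Fact f] [Fact f]] [Fact f]] [Fact c]]]
  [Fact [Fact [Fact c] [Fact f]] [Fact [Fact f] [Fact [Fact f] [Fact c]]]]

14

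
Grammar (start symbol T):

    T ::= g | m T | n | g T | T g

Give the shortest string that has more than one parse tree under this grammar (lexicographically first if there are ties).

length 1: no string has ≥2 trees
length 2: g g has 2 parse trees

Two derivations of g g:
  T ⇒ g T ⇒ g g
  T ⇒ T g ⇒ g g

g g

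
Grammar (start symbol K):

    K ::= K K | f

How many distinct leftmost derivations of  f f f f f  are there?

14

Parse trees for f f f f f (showing first 6 of 14):
  [K [K f] [K [K f] [K [K f] [K [K f] [K f]]]]]
  [K [K f] [K [K f] [K [K [K f] [K f]] [K f]]]]
  [K [K f] [K [K [K f] [K f]] [K [K f] [K f]]]]
  [K [K f] [K [K [K f] [K [K f] [K f]]] [K f]]]
  [K [K f] [K [K [K [K f] [K f]] [K f]] [K f]]]
  [K [K [K f] [K f]] [K [K f] [K [K f] [K f]]]]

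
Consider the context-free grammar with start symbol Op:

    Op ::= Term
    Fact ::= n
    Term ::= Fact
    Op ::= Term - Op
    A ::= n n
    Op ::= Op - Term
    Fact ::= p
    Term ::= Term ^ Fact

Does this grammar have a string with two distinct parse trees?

Ambiguous

Witness: n - n

Derivation 1: Op ⇒ Term - Op ⇒ Fact - Op ⇒ n - Op ⇒ n - Term ⇒ n - Fact ⇒ n - n
Derivation 2: Op ⇒ Op - Term ⇒ Term - Term ⇒ Fact - Term ⇒ n - Term ⇒ n - Fact ⇒ n - n

Two distinct leftmost derivations for the same string.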